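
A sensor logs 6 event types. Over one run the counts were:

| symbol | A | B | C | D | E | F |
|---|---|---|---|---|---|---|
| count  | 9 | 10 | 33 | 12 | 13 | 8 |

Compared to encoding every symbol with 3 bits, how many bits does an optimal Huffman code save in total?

49

Fixed-length: 3 bits × 85 symbols = 255 bits.
Huffman merges:
combine F(8), A(9) → 17
combine B(10), D(12) → 22
combine E(13), 17 → 30
combine 22, 30 → 52
combine C(33), 52 → 85
Huffman total = 17 + 22 + 30 + 52 + 85 = 206 bits.
Saving = 255 − 206 = 49 bits.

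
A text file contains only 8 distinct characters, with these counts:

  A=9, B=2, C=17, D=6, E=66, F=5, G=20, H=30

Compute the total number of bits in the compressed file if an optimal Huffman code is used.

Greedily combine the two least-frequent nodes:
merge B(2) and F(5): 7
merge D(6) and 7: 13
merge A(9) and 13: 22
merge C(17) and G(20): 37
merge 22 and H(30): 52
merge 37 and 52: 89
merge E(66) and 89: 155
Total encoded bits = sum of merged weights = 7 + 13 + 22 + 37 + 52 + 89 + 155 = 375.

375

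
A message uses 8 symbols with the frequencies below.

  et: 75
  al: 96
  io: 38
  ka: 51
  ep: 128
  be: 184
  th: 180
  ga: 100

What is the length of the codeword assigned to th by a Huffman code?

2

Build the tree from the bottom:
combine io(38), ka(51) → 89
combine et(75), 89 → 164
combine al(96), ga(100) → 196
combine ep(128), 164 → 292
combine th(180), be(184) → 364
combine 196, 292 → 488
combine 364, 488 → 852
th sits 2 levels below the root, so its codeword is 2 bits.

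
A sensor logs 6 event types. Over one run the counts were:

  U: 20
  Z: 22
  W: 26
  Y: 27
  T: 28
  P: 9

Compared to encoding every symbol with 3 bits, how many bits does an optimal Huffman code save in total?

55

Fixed-length: 3 bits × 132 symbols = 396 bits.
Huffman merges:
combine P(9), U(20) → 29
combine Z(22), W(26) → 48
combine Y(27), T(28) → 55
combine 29, 48 → 77
combine 55, 77 → 132
Huffman total = 29 + 48 + 55 + 77 + 132 = 341 bits.
Saving = 396 − 341 = 55 bits.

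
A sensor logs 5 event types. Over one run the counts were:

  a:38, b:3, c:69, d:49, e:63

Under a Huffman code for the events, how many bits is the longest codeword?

3

Merge the two lowest-weight nodes at each step:
b(3) + a(38) → 41
41 + d(49) → 90
e(63) + c(69) → 132
90 + 132 → 222
The first pair merged (b, a) ends up deepest, at depth 3.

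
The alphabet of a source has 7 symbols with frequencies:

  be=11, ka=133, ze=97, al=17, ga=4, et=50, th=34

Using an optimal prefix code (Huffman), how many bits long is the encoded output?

Merge the two smallest weights repeatedly:
combine ga(4), be(11) → 15
combine 15, al(17) → 32
combine 32, th(34) → 66
combine et(50), 66 → 116
combine ze(97), 116 → 213
combine ka(133), 213 → 346
Each symbol's bit-cost is frequency × depth; summing gives 788 bits (equivalently 15 + 32 + 66 + 116 + 213 + 346).

788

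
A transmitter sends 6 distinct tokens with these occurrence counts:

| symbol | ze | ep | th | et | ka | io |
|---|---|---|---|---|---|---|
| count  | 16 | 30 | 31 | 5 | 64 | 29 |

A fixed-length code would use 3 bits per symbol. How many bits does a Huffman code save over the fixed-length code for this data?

Fixed-length: 3 bits × 175 symbols = 525 bits.
Huffman merges:
merge et(5) and ze(16): 21
merge 21 and io(29): 50
merge ep(30) and th(31): 61
merge 50 and 61: 111
merge ka(64) and 111: 175
Huffman total = 21 + 50 + 61 + 111 + 175 = 418 bits.
Saving = 525 − 418 = 107 bits.

107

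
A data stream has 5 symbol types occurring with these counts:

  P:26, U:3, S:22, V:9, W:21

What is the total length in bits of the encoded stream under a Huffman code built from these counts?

174

Greedily combine the two least-frequent nodes:
merge U(3) and V(9): 12
merge 12 and W(21): 33
merge S(22) and P(26): 48
merge 33 and 48: 81
The encoded length is the sum of every internal node's weight: 12 + 33 + 48 + 81 = 174 bits.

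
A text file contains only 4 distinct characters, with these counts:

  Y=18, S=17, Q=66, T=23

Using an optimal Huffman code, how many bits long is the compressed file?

217

Merge the two smallest weights repeatedly:
combine S(17), Y(18) → 35
combine T(23), 35 → 58
combine 58, Q(66) → 124
Total encoded bits = sum of merged weights = 35 + 58 + 124 = 217.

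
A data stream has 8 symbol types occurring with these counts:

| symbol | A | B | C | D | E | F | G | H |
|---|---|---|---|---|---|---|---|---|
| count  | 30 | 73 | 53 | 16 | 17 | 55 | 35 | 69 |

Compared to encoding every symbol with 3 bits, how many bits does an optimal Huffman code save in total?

46

Fixed-length: 3 bits × 348 symbols = 1044 bits.
Huffman merges:
D(16) + E(17) → 33
A(30) + 33 → 63
G(35) + C(53) → 88
F(55) + 63 → 118
H(69) + B(73) → 142
88 + 118 → 206
142 + 206 → 348
Huffman total = 33 + 63 + 88 + 118 + 142 + 206 + 348 = 998 bits.
Saving = 1044 − 998 = 46 bits.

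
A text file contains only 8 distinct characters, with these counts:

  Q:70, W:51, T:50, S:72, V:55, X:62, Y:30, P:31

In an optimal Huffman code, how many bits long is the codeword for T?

3

Build the tree from the bottom:
Y(30) + P(31) → 61
T(50) + W(51) → 101
V(55) + 61 → 116
X(62) + Q(70) → 132
S(72) + 101 → 173
116 + 132 → 248
173 + 248 → 421
The subtree containing T is merged 3 times, so code length = 3.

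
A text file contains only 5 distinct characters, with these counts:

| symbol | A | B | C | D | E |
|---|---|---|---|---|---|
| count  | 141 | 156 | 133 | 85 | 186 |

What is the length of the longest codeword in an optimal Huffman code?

3

Merge the two lowest-weight nodes at each step:
D(85) + C(133) → 218
A(141) + B(156) → 297
E(186) + 218 → 404
297 + 404 → 701
The rarest symbols sit at the bottom; the longest codeword is 3 bits.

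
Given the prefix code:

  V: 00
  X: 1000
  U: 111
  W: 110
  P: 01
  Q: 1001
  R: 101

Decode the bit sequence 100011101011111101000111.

Read left to right; each codeword is recognised as soon as it completes (prefix code):
  1000→X | 111→U | 01→P | 01→P | 111→U | 110→W | 1000→X | 111→U
Decoded message: XUPPUWXU

XUPPUWXU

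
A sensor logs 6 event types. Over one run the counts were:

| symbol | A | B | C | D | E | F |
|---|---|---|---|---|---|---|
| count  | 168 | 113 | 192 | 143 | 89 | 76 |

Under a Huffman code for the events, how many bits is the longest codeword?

Merge the two lowest-weight nodes at each step:
F(76) + E(89) → 165
B(113) + D(143) → 256
165 + A(168) → 333
C(192) + 256 → 448
333 + 448 → 781
The first pair merged (F, E) ends up deepest, at depth 3.

3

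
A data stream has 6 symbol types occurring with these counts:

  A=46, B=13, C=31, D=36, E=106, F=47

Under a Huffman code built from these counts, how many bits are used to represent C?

Huffman merges, smallest pair first:
combine B(13), C(31) → 44
combine D(36), 44 → 80
combine A(46), F(47) → 93
combine 80, 93 → 173
combine E(106), 173 → 279
The subtree containing C is merged 4 times, so code length = 4.

4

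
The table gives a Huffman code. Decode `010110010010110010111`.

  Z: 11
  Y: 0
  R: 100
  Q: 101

Read left to right; each codeword is recognised as soon as it completes (prefix code):
  0→Y | 101→Q | 100→R | 100→R | 101→Q | 100→R | 101→Q | 11→Z
Decoded message: YQRRQRQZ

YQRRQRQZ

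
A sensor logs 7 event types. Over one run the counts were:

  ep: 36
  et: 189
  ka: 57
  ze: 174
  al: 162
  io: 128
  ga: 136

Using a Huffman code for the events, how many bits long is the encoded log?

Build the Huffman tree bottom-up:
combine ep(36), ka(57) → 93
combine 93, io(128) → 221
combine ga(136), al(162) → 298
combine ze(174), et(189) → 363
combine 221, 298 → 519
combine 363, 519 → 882
Total encoded bits = sum of merged weights = 93 + 221 + 298 + 363 + 519 + 882 = 2376.

2376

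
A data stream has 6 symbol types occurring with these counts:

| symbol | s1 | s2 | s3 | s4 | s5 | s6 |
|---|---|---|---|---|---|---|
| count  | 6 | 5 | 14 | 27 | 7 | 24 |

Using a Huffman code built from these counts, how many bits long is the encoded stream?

Build the Huffman tree bottom-up:
s2(5) + s1(6) → 11
s5(7) + 11 → 18
s3(14) + 18 → 32
s6(24) + s4(27) → 51
32 + 51 → 83
The encoded length is the sum of every internal node's weight: 11 + 18 + 32 + 51 + 83 = 195 bits.

195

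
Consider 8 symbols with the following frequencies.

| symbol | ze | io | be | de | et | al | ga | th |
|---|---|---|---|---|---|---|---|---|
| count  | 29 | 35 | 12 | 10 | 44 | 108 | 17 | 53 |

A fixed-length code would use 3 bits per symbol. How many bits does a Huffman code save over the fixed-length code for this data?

Fixed-length: 3 bits × 308 symbols = 924 bits.
Huffman merges:
combine de(10), be(12) → 22
combine ga(17), 22 → 39
combine ze(29), io(35) → 64
combine 39, et(44) → 83
combine th(53), 64 → 117
combine 83, al(108) → 191
combine 117, 191 → 308
Huffman total = 22 + 39 + 64 + 83 + 117 + 191 + 308 = 824 bits.
Saving = 924 − 824 = 100 bits.

100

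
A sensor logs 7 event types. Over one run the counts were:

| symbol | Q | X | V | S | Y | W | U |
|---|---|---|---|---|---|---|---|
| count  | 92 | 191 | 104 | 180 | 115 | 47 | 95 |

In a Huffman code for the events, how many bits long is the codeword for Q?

Repeatedly merge the two smallest:
merge W(47) and Q(92): 139
merge U(95) and V(104): 199
merge Y(115) and 139: 254
merge S(180) and X(191): 371
merge 199 and 254: 453
merge 371 and 453: 824
Q's leaf is at depth 4, giving a 4-bit codeword.

4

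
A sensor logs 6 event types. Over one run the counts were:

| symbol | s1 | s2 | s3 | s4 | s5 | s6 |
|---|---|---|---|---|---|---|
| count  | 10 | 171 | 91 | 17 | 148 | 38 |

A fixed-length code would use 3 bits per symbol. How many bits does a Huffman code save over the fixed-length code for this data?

Fixed-length: 3 bits × 475 symbols = 1425 bits.
Huffman merges:
merge s1(10) and s4(17): 27
merge 27 and s6(38): 65
merge 65 and s3(91): 156
merge s5(148) and 156: 304
merge s2(171) and 304: 475
Huffman total = 27 + 65 + 156 + 304 + 475 = 1027 bits.
Saving = 1425 − 1027 = 398 bits.

398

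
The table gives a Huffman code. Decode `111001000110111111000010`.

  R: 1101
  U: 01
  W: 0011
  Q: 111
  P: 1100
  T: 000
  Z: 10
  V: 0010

QVWUQPV

Read left to right; each codeword is recognised as soon as it completes (prefix code):
  111→Q | 0010→V | 0011→W | 01→U | 111→Q | 1100→P | 0010→V
Decoded message: QVWUQPV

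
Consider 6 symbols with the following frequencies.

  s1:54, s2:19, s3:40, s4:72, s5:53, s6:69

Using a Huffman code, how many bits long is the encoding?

780

Merge the two smallest weights repeatedly:
s2(19) + s3(40) → 59
s5(53) + s1(54) → 107
59 + s6(69) → 128
s4(72) + 107 → 179
128 + 179 → 307
The encoded length is the sum of every internal node's weight: 59 + 107 + 128 + 179 + 307 = 780 bits.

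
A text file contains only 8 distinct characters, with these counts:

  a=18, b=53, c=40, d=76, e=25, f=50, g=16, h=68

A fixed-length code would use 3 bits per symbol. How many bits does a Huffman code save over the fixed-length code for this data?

51

Fixed-length: 3 bits × 346 symbols = 1038 bits.
Huffman merges:
merge g(16) and a(18): 34
merge e(25) and 34: 59
merge c(40) and f(50): 90
merge b(53) and 59: 112
merge h(68) and d(76): 144
merge 90 and 112: 202
merge 144 and 202: 346
Huffman total = 34 + 59 + 90 + 112 + 144 + 202 + 346 = 987 bits.
Saving = 1038 − 987 = 51 bits.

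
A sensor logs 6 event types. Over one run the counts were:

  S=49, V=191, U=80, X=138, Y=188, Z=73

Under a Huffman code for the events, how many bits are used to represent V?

Repeatedly merge the two smallest:
merge S(49) and Z(73): 122
merge U(80) and 122: 202
merge X(138) and Y(188): 326
merge V(191) and 202: 393
merge 326 and 393: 719
V's leaf is at depth 2, giving a 2-bit codeword.

2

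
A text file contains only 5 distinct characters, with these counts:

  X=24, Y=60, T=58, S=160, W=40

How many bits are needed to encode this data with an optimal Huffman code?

706

Build the Huffman tree bottom-up:
X(24) + W(40) → 64
T(58) + Y(60) → 118
64 + 118 → 182
S(160) + 182 → 342
The encoded length is the sum of every internal node's weight: 64 + 118 + 182 + 342 = 706 bits.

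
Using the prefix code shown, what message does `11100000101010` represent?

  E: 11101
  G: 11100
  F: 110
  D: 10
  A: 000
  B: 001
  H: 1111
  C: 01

GADDD

Read left to right; each codeword is recognised as soon as it completes (prefix code):
  11100→G | 000→A | 10→D | 10→D | 10→D
Decoded message: GADDD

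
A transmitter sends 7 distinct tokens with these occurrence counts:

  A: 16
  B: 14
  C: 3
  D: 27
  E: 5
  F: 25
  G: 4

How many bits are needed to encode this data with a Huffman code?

233

Greedily combine the two least-frequent nodes:
combine C(3), G(4) → 7
combine E(5), 7 → 12
combine 12, B(14) → 26
combine A(16), F(25) → 41
combine 26, D(27) → 53
combine 41, 53 → 94
Total encoded bits = sum of merged weights = 7 + 12 + 26 + 41 + 53 + 94 = 233.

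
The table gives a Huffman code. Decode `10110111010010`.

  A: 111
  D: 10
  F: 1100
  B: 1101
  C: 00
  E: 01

DBBCD

Read left to right; each codeword is recognised as soon as it completes (prefix code):
  10→D | 1101→B | 1101→B | 00→C | 10→D
Decoded message: DBBCD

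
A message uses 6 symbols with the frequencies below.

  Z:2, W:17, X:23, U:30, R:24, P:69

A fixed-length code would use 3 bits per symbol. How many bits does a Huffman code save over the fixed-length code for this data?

Fixed-length: 3 bits × 165 symbols = 495 bits.
Huffman merges:
combine Z(2), W(17) → 19
combine 19, X(23) → 42
combine R(24), U(30) → 54
combine 42, 54 → 96
combine P(69), 96 → 165
Huffman total = 19 + 42 + 54 + 96 + 165 = 376 bits.
Saving = 495 − 376 = 119 bits.

119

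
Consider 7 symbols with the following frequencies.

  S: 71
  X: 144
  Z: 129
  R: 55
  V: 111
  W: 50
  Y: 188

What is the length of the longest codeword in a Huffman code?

4

Merge the two lowest-weight nodes at each step:
merge W(50) and R(55): 105
merge S(71) and 105: 176
merge V(111) and Z(129): 240
merge X(144) and 176: 320
merge Y(188) and 240: 428
merge 320 and 428: 748
The rarest symbols sit at the bottom; the longest codeword is 4 bits.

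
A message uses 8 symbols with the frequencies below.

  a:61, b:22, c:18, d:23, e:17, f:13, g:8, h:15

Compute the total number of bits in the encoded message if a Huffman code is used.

Greedily combine the two least-frequent nodes:
merge g(8) and f(13): 21
merge h(15) and e(17): 32
merge c(18) and 21: 39
merge b(22) and d(23): 45
merge 32 and 39: 71
merge 45 and a(61): 106
merge 71 and 106: 177
Total encoded bits = sum of merged weights = 21 + 32 + 39 + 45 + 71 + 106 + 177 = 491.

491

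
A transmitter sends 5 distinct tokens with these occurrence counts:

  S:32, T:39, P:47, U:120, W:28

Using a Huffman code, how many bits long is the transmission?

558

Merge the two smallest weights repeatedly:
W(28) + S(32) → 60
T(39) + P(47) → 86
60 + 86 → 146
U(120) + 146 → 266
The encoded length is the sum of every internal node's weight: 60 + 86 + 146 + 266 = 558 bits.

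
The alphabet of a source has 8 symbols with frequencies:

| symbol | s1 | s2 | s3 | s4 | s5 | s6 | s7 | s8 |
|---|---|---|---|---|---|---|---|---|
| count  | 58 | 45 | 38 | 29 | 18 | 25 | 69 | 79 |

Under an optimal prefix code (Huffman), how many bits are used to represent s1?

Huffman merges, smallest pair first:
combine s5(18), s6(25) → 43
combine s4(29), s3(38) → 67
combine 43, s2(45) → 88
combine s1(58), 67 → 125
combine s7(69), s8(79) → 148
combine 88, 125 → 213
combine 148, 213 → 361
s1 sits 3 levels below the root, so its codeword is 3 bits.

3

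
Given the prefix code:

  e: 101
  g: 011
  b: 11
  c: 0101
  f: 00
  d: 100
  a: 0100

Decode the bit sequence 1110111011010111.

bebgcb

Read left to right; each codeword is recognised as soon as it completes (prefix code):
  11→b | 101→e | 11→b | 011→g | 0101→c | 11→b
Decoded message: bebgcb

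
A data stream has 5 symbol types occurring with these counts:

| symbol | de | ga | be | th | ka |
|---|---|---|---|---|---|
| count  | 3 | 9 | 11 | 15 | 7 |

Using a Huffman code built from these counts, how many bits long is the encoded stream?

Greedily combine the two least-frequent nodes:
combine de(3), ka(7) → 10
combine ga(9), 10 → 19
combine be(11), th(15) → 26
combine 19, 26 → 45
Each symbol's bit-cost is frequency × depth; summing gives 100 bits (equivalently 10 + 19 + 26 + 45).

100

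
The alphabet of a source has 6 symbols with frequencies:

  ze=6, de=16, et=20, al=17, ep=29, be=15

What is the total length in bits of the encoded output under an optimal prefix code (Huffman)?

260

Greedily combine the two least-frequent nodes:
ze(6) + be(15) → 21
de(16) + al(17) → 33
et(20) + 21 → 41
ep(29) + 33 → 62
41 + 62 → 103
The encoded length is the sum of every internal node's weight: 21 + 33 + 41 + 62 + 103 = 260 bits.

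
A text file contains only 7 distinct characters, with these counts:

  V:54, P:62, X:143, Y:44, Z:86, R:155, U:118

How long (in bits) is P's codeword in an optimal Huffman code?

3

Huffman merges, smallest pair first:
combine Y(44), V(54) → 98
combine P(62), Z(86) → 148
combine 98, U(118) → 216
combine X(143), 148 → 291
combine R(155), 216 → 371
combine 291, 371 → 662
P sits 3 levels below the root, so its codeword is 3 bits.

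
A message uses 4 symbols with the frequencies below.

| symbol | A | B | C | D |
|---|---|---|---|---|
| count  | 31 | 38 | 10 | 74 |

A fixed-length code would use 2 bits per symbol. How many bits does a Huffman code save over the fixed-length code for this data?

Fixed-length: 2 bits × 153 symbols = 306 bits.
Huffman merges:
merge C(10) and A(31): 41
merge B(38) and 41: 79
merge D(74) and 79: 153
Huffman total = 41 + 79 + 153 = 273 bits.
Saving = 306 − 273 = 33 bits.

33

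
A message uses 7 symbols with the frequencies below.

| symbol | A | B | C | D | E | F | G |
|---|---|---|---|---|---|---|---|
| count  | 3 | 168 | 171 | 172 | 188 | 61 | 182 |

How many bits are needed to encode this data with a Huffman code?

Build the Huffman tree bottom-up:
A(3) + F(61) → 64
64 + B(168) → 232
C(171) + D(172) → 343
G(182) + E(188) → 370
232 + 343 → 575
370 + 575 → 945
The encoded length is the sum of every internal node's weight: 64 + 232 + 343 + 370 + 575 + 945 = 2529 bits.

2529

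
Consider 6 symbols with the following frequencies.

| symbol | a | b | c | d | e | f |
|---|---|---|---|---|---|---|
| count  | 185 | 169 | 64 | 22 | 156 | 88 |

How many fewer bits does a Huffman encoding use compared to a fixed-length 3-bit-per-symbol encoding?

424

Fixed-length: 3 bits × 684 symbols = 2052 bits.
Huffman merges:
combine d(22), c(64) → 86
combine 86, f(88) → 174
combine e(156), b(169) → 325
combine 174, a(185) → 359
combine 325, 359 → 684
Huffman total = 86 + 174 + 325 + 359 + 684 = 1628 bits.
Saving = 2052 − 1628 = 424 bits.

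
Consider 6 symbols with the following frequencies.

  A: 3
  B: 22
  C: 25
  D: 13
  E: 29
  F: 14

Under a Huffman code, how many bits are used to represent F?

3

Build the tree from the bottom:
A(3) + D(13) → 16
F(14) + 16 → 30
B(22) + C(25) → 47
E(29) + 30 → 59
47 + 59 → 106
F's leaf is at depth 3, giving a 3-bit codeword.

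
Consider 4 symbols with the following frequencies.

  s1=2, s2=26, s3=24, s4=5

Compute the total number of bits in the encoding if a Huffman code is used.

95

Build the Huffman tree bottom-up:
merge s1(2) and s4(5): 7
merge 7 and s3(24): 31
merge s2(26) and 31: 57
Each symbol's bit-cost is frequency × depth; summing gives 95 bits (equivalently 7 + 31 + 57).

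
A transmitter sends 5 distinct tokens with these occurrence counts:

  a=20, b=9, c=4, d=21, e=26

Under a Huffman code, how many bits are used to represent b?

Huffman merges, smallest pair first:
combine c(4), b(9) → 13
combine 13, a(20) → 33
combine d(21), e(26) → 47
combine 33, 47 → 80
b sits 3 levels below the root, so its codeword is 3 bits.

3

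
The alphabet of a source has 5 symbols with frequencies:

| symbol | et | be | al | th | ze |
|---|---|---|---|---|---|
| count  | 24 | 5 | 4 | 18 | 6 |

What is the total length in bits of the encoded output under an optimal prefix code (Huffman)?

Merge the two smallest weights repeatedly:
combine al(4), be(5) → 9
combine ze(6), 9 → 15
combine 15, th(18) → 33
combine et(24), 33 → 57
The encoded length is the sum of every internal node's weight: 9 + 15 + 33 + 57 = 114 bits.

114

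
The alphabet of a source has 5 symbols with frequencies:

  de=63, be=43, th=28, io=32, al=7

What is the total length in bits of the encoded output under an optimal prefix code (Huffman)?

381

Build the Huffman tree bottom-up:
al(7) + th(28) → 35
io(32) + 35 → 67
be(43) + de(63) → 106
67 + 106 → 173
Total encoded bits = sum of merged weights = 35 + 67 + 106 + 173 = 381.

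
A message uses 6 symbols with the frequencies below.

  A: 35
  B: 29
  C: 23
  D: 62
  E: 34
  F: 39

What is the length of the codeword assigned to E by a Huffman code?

3

Repeatedly merge the two smallest:
combine C(23), B(29) → 52
combine E(34), A(35) → 69
combine F(39), 52 → 91
combine D(62), 69 → 131
combine 91, 131 → 222
E sits 3 levels below the root, so its codeword is 3 bits.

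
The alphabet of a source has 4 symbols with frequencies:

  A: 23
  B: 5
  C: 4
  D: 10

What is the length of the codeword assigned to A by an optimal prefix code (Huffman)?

1

Repeatedly merge the two smallest:
C(4) + B(5) → 9
9 + D(10) → 19
19 + A(23) → 42
A is merged only at the final step, so code length = 1.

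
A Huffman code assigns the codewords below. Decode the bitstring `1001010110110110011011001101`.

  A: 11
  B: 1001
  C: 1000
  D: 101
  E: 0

BEDDDBDBD

Read left to right; each codeword is recognised as soon as it completes (prefix code):
  1001→B | 0→E | 101→D | 101→D | 101→D | 1001→B | 101→D | 1001→B | 101→D
Decoded message: BEDDDBDBD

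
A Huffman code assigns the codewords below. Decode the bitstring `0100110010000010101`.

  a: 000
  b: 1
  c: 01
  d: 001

cdbdadcc

Read left to right; each codeword is recognised as soon as it completes (prefix code):
  01→c | 001→d | 1→b | 001→d | 000→a | 001→d | 01→c | 01→c
Decoded message: cdbdadcc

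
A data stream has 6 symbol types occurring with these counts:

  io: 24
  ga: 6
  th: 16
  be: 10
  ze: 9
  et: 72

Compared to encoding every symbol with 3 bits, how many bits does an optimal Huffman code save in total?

Fixed-length: 3 bits × 137 symbols = 411 bits.
Huffman merges:
ga(6) + ze(9) → 15
be(10) + 15 → 25
th(16) + io(24) → 40
25 + 40 → 65
65 + et(72) → 137
Huffman total = 15 + 25 + 40 + 65 + 137 = 282 bits.
Saving = 411 − 282 = 129 bits.

129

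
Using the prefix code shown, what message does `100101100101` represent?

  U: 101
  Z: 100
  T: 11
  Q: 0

Read left to right; each codeword is recognised as soon as it completes (prefix code):
  100→Z | 101→U | 100→Z | 101→U
Decoded message: ZUZU

ZUZU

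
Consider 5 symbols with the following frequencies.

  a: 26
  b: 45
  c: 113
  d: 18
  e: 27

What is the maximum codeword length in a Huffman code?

Merge the two lowest-weight nodes at each step:
d(18) + a(26) → 44
e(27) + 44 → 71
b(45) + 71 → 116
c(113) + 116 → 229
The first pair merged (d, a) ends up deepest, at depth 4.

4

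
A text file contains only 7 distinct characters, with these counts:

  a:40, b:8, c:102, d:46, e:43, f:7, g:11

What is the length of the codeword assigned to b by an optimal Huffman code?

Huffman merges, smallest pair first:
combine f(7), b(8) → 15
combine g(11), 15 → 26
combine 26, a(40) → 66
combine e(43), d(46) → 89
combine 66, 89 → 155
combine c(102), 155 → 257
b sits 5 levels below the root, so its codeword is 5 bits.

5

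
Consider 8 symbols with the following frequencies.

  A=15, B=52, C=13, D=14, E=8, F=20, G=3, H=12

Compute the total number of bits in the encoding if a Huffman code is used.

Build the Huffman tree bottom-up:
merge G(3) and E(8): 11
merge 11 and H(12): 23
merge C(13) and D(14): 27
merge A(15) and F(20): 35
merge 23 and 27: 50
merge 35 and 50: 85
merge B(52) and 85: 137
The encoded length is the sum of every internal node's weight: 11 + 23 + 27 + 35 + 50 + 85 + 137 = 368 bits.

368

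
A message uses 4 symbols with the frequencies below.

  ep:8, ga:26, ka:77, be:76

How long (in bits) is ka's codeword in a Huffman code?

Repeatedly merge the two smallest:
merge ep(8) and ga(26): 34
merge 34 and be(76): 110
merge ka(77) and 110: 187
ka sits one level below the root: a 1-bit codeword.

1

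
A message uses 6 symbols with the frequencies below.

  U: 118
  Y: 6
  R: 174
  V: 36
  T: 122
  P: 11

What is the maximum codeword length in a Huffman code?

Merge the two lowest-weight nodes at each step:
Y(6) + P(11) → 17
17 + V(36) → 53
53 + U(118) → 171
T(122) + 171 → 293
R(174) + 293 → 467
Maximum depth reached is 5.

5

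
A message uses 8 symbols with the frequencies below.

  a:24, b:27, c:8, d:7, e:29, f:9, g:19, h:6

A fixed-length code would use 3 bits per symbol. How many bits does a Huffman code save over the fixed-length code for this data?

26

Fixed-length: 3 bits × 129 symbols = 387 bits.
Huffman merges:
h(6) + d(7) → 13
c(8) + f(9) → 17
13 + 17 → 30
g(19) + a(24) → 43
b(27) + e(29) → 56
30 + 43 → 73
56 + 73 → 129
Huffman total = 13 + 17 + 30 + 43 + 56 + 73 + 129 = 361 bits.
Saving = 387 − 361 = 26 bits.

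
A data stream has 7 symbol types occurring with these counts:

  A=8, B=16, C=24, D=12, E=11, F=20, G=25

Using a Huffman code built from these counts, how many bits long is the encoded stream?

318

Greedily combine the two least-frequent nodes:
A(8) + E(11) → 19
D(12) + B(16) → 28
19 + F(20) → 39
C(24) + G(25) → 49
28 + 39 → 67
49 + 67 → 116
The encoded length is the sum of every internal node's weight: 19 + 28 + 39 + 49 + 67 + 116 = 318 bits.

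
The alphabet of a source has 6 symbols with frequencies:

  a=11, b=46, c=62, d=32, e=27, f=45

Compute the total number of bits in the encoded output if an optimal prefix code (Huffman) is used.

554

Greedily combine the two least-frequent nodes:
merge a(11) and e(27): 38
merge d(32) and 38: 70
merge f(45) and b(46): 91
merge c(62) and 70: 132
merge 91 and 132: 223
Total encoded bits = sum of merged weights = 38 + 70 + 91 + 132 + 223 = 554.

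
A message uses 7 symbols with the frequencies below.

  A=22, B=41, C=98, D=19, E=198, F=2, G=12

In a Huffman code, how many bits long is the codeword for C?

2

Huffman merges, smallest pair first:
combine F(2), G(12) → 14
combine 14, D(19) → 33
combine A(22), 33 → 55
combine B(41), 55 → 96
combine 96, C(98) → 194
combine 194, E(198) → 392
C's leaf is at depth 2, giving a 2-bit codeword.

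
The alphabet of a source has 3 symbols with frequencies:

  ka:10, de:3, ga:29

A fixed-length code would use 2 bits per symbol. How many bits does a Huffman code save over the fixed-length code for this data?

Fixed-length: 2 bits × 42 symbols = 84 bits.
Huffman merges:
de(3) + ka(10) → 13
13 + ga(29) → 42
Huffman total = 13 + 42 = 55 bits.
Saving = 84 − 55 = 29 bits.

29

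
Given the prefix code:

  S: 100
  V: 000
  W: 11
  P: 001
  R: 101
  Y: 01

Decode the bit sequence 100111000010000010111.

Read left to right; each codeword is recognised as soon as it completes (prefix code):
  100→S | 11→W | 100→S | 001→P | 000→V | 001→P | 01→Y | 11→W
Decoded message: SWSPVPYW

SWSPVPYW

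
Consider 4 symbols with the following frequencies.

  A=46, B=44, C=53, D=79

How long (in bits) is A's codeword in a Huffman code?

Repeatedly merge the two smallest:
B(44) + A(46) → 90
C(53) + D(79) → 132
90 + 132 → 222
A sits 2 levels below the root, so its codeword is 2 bits.

2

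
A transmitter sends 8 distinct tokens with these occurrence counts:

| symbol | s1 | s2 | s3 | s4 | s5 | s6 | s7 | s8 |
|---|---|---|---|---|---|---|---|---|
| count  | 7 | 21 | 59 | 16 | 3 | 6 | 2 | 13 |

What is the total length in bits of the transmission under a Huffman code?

297

Merge the two smallest weights repeatedly:
s7(2) + s5(3) → 5
5 + s6(6) → 11
s1(7) + 11 → 18
s8(13) + s4(16) → 29
18 + s2(21) → 39
29 + 39 → 68
s3(59) + 68 → 127
The encoded length is the sum of every internal node's weight: 5 + 11 + 18 + 29 + 39 + 68 + 127 = 297 bits.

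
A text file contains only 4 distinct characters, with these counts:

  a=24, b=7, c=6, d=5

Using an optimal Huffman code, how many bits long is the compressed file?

Greedily combine the two least-frequent nodes:
merge d(5) and c(6): 11
merge b(7) and 11: 18
merge 18 and a(24): 42
The encoded length is the sum of every internal node's weight: 11 + 18 + 42 = 71 bits.

71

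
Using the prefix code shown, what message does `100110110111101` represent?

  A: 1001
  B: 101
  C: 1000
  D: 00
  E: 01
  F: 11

ABBFB

Read left to right; each codeword is recognised as soon as it completes (prefix code):
  1001→A | 101→B | 101→B | 11→F | 101→B
Decoded message: ABBFB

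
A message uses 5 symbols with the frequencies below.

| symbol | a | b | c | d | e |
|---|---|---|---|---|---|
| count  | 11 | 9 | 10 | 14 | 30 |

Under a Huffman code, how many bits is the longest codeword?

3

Merge the two lowest-weight nodes at each step:
merge b(9) and c(10): 19
merge a(11) and d(14): 25
merge 19 and 25: 44
merge e(30) and 44: 74
Maximum depth reached is 3.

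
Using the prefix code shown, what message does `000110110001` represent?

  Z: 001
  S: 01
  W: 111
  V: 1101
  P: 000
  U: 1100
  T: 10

Read left to right; each codeword is recognised as soon as it completes (prefix code):
  000→P | 1101→V | 10→T | 001→Z
Decoded message: PVTZ

PVTZ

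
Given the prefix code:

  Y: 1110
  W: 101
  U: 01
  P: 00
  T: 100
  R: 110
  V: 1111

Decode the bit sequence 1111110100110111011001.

VRTRYRU

Read left to right; each codeword is recognised as soon as it completes (prefix code):
  1111→V | 110→R | 100→T | 110→R | 1110→Y | 110→R | 01→U
Decoded message: VRTRYRU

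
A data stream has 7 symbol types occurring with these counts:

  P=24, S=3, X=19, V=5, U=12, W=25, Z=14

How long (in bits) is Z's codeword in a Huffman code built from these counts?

3

Build the tree from the bottom:
merge S(3) and V(5): 8
merge 8 and U(12): 20
merge Z(14) and X(19): 33
merge 20 and P(24): 44
merge W(25) and 33: 58
merge 44 and 58: 102
Z sits 3 levels below the root, so its codeword is 3 bits.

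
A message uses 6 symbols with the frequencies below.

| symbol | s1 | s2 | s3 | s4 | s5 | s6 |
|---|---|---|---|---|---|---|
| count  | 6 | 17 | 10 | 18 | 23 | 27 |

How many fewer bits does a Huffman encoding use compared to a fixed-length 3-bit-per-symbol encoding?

52

Fixed-length: 3 bits × 101 symbols = 303 bits.
Huffman merges:
s1(6) + s3(10) → 16
16 + s2(17) → 33
s4(18) + s5(23) → 41
s6(27) + 33 → 60
41 + 60 → 101
Huffman total = 16 + 33 + 41 + 60 + 101 = 251 bits.
Saving = 303 − 251 = 52 bits.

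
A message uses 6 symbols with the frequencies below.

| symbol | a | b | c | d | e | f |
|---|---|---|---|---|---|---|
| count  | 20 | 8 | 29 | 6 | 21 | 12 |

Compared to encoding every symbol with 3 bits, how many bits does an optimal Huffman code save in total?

Fixed-length: 3 bits × 96 symbols = 288 bits.
Huffman merges:
merge d(6) and b(8): 14
merge f(12) and 14: 26
merge a(20) and e(21): 41
merge 26 and c(29): 55
merge 41 and 55: 96
Huffman total = 14 + 26 + 41 + 55 + 96 = 232 bits.
Saving = 288 − 232 = 56 bits.

56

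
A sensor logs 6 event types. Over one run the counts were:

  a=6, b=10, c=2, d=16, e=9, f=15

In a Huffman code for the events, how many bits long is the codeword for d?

Huffman merges, smallest pair first:
merge c(2) and a(6): 8
merge 8 and e(9): 17
merge b(10) and f(15): 25
merge d(16) and 17: 33
merge 25 and 33: 58
d's leaf is at depth 2, giving a 2-bit codeword.

2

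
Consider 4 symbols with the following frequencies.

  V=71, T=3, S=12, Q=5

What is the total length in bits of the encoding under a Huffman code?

Greedily combine the two least-frequent nodes:
merge T(3) and Q(5): 8
merge 8 and S(12): 20
merge 20 and V(71): 91
Total encoded bits = sum of merged weights = 8 + 20 + 91 = 119.

119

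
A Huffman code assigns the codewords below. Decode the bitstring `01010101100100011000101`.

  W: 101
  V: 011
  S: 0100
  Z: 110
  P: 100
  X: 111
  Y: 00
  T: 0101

Read left to right; each codeword is recognised as soon as it completes (prefix code):
  0101→T | 0101→T | 100→P | 100→P | 011→V | 00→Y | 0101→T
Decoded message: TTPPVYT

TTPPVYT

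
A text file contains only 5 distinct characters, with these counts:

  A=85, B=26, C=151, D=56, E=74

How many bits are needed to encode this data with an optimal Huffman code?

Merge the two smallest weights repeatedly:
combine B(26), D(56) → 82
combine E(74), 82 → 156
combine A(85), C(151) → 236
combine 156, 236 → 392
Each symbol's bit-cost is frequency × depth; summing gives 866 bits (equivalently 82 + 156 + 236 + 392).

866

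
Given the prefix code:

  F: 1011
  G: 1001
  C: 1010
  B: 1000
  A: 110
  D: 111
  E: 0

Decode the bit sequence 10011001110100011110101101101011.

GGABDCAAF

Read left to right; each codeword is recognised as soon as it completes (prefix code):
  1001→G | 1001→G | 110→A | 1000→B | 111→D | 1010→C | 110→A | 110→A | 1011→F
Decoded message: GGABDCAAF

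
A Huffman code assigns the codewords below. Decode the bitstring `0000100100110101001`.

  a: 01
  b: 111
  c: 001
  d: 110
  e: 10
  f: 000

facceeea

Read left to right; each codeword is recognised as soon as it completes (prefix code):
  000→f | 01→a | 001→c | 001→c | 10→e | 10→e | 10→e | 01→a
Decoded message: facceeea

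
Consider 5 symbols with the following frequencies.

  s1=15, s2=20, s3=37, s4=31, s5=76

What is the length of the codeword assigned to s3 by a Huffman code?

2

Huffman merges, smallest pair first:
merge s1(15) and s2(20): 35
merge s4(31) and 35: 66
merge s3(37) and 66: 103
merge s5(76) and 103: 179
s3's leaf is at depth 2, giving a 2-bit codeword.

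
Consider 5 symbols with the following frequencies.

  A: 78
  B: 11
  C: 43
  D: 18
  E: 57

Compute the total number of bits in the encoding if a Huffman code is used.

437

Build the Huffman tree bottom-up:
combine B(11), D(18) → 29
combine 29, C(43) → 72
combine E(57), 72 → 129
combine A(78), 129 → 207
Each symbol's bit-cost is frequency × depth; summing gives 437 bits (equivalently 29 + 72 + 129 + 207).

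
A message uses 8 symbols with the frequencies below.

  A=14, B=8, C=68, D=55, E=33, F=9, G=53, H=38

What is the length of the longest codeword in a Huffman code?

5

Merge the two lowest-weight nodes at each step:
B(8) + F(9) → 17
A(14) + 17 → 31
31 + E(33) → 64
H(38) + G(53) → 91
D(55) + 64 → 119
C(68) + 91 → 159
119 + 159 → 278
The first pair merged (B, F) ends up deepest, at depth 5.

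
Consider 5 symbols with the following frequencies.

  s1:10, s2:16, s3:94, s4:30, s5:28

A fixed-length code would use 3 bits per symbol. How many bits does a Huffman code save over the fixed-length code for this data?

Fixed-length: 3 bits × 178 symbols = 534 bits.
Huffman merges:
merge s1(10) and s2(16): 26
merge 26 and s5(28): 54
merge s4(30) and 54: 84
merge 84 and s3(94): 178
Huffman total = 26 + 54 + 84 + 178 = 342 bits.
Saving = 534 − 342 = 192 bits.

192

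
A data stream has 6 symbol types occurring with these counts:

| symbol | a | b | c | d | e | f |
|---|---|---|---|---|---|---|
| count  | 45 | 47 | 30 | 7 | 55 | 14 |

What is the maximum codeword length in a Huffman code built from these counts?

Merge the two lowest-weight nodes at each step:
combine d(7), f(14) → 21
combine 21, c(30) → 51
combine a(45), b(47) → 92
combine 51, e(55) → 106
combine 92, 106 → 198
The first pair merged (d, f) ends up deepest, at depth 4.

4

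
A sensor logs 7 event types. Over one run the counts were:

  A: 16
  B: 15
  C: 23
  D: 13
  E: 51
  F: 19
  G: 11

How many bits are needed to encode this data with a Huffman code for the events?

Greedily combine the two least-frequent nodes:
combine G(11), D(13) → 24
combine B(15), A(16) → 31
combine F(19), C(23) → 42
combine 24, 31 → 55
combine 42, E(51) → 93
combine 55, 93 → 148
Each symbol's bit-cost is frequency × depth; summing gives 393 bits (equivalently 24 + 31 + 42 + 55 + 93 + 148).

393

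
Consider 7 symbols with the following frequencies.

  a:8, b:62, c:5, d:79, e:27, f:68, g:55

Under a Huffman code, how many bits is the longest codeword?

5

Merge the two lowest-weight nodes at each step:
merge c(5) and a(8): 13
merge 13 and e(27): 40
merge 40 and g(55): 95
merge b(62) and f(68): 130
merge d(79) and 95: 174
merge 130 and 174: 304
Maximum depth reached is 5.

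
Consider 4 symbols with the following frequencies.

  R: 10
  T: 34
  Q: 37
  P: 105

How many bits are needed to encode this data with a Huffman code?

311

Greedily combine the two least-frequent nodes:
combine R(10), T(34) → 44
combine Q(37), 44 → 81
combine 81, P(105) → 186
Each symbol's bit-cost is frequency × depth; summing gives 311 bits (equivalently 44 + 81 + 186).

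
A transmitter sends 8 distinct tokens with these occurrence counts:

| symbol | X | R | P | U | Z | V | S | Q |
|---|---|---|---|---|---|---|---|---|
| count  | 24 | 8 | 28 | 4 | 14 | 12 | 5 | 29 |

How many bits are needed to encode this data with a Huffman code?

341

Build the Huffman tree bottom-up:
U(4) + S(5) → 9
R(8) + 9 → 17
V(12) + Z(14) → 26
17 + X(24) → 41
26 + P(28) → 54
Q(29) + 41 → 70
54 + 70 → 124
Each symbol's bit-cost is frequency × depth; summing gives 341 bits (equivalently 9 + 17 + 26 + 41 + 54 + 70 + 124).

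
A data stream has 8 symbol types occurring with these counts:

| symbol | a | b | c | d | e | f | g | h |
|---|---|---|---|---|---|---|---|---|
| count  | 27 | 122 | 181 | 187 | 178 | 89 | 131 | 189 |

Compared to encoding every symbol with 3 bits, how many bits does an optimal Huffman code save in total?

Fixed-length: 3 bits × 1104 symbols = 3312 bits.
Huffman merges:
a(27) + f(89) → 116
116 + b(122) → 238
g(131) + e(178) → 309
c(181) + d(187) → 368
h(189) + 238 → 427
309 + 368 → 677
427 + 677 → 1104
Huffman total = 116 + 238 + 309 + 368 + 427 + 677 + 1104 = 3239 bits.
Saving = 3312 − 3239 = 73 bits.

73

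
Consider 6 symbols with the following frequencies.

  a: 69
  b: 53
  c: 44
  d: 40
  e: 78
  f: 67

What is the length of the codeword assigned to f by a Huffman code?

Build the tree from the bottom:
d(40) + c(44) → 84
b(53) + f(67) → 120
a(69) + e(78) → 147
84 + 120 → 204
147 + 204 → 351
f sits 3 levels below the root, so its codeword is 3 bits.

3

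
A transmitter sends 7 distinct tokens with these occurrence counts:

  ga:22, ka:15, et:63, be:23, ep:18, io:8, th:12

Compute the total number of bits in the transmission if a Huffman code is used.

410

Build the Huffman tree bottom-up:
combine io(8), th(12) → 20
combine ka(15), ep(18) → 33
combine 20, ga(22) → 42
combine be(23), 33 → 56
combine 42, 56 → 98
combine et(63), 98 → 161
Total encoded bits = sum of merged weights = 20 + 33 + 42 + 56 + 98 + 161 = 410.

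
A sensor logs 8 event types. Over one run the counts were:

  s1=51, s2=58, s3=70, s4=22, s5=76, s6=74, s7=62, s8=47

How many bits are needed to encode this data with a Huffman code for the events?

Merge the two smallest weights repeatedly:
merge s4(22) and s8(47): 69
merge s1(51) and s2(58): 109
merge s7(62) and 69: 131
merge s3(70) and s6(74): 144
merge s5(76) and 109: 185
merge 131 and 144: 275
merge 185 and 275: 460
The encoded length is the sum of every internal node's weight: 69 + 109 + 131 + 144 + 185 + 275 + 460 = 1373 bits.

1373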